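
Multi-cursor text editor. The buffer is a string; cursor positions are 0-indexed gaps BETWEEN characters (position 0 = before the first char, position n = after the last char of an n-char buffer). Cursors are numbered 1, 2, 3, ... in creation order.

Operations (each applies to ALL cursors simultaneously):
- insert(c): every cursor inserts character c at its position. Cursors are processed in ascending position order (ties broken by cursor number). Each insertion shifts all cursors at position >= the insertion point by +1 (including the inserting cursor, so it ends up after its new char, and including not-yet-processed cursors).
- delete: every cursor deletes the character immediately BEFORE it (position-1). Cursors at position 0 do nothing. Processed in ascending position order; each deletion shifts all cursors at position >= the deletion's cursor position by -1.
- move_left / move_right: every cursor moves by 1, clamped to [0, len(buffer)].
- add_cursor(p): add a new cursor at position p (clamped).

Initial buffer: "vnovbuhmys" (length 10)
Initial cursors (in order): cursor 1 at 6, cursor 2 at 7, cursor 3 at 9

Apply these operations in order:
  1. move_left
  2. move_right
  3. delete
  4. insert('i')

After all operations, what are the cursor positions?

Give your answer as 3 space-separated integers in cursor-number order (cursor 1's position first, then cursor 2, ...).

After op 1 (move_left): buffer="vnovbuhmys" (len 10), cursors c1@5 c2@6 c3@8, authorship ..........
After op 2 (move_right): buffer="vnovbuhmys" (len 10), cursors c1@6 c2@7 c3@9, authorship ..........
After op 3 (delete): buffer="vnovbms" (len 7), cursors c1@5 c2@5 c3@6, authorship .......
After op 4 (insert('i')): buffer="vnovbiimis" (len 10), cursors c1@7 c2@7 c3@9, authorship .....12.3.

Answer: 7 7 9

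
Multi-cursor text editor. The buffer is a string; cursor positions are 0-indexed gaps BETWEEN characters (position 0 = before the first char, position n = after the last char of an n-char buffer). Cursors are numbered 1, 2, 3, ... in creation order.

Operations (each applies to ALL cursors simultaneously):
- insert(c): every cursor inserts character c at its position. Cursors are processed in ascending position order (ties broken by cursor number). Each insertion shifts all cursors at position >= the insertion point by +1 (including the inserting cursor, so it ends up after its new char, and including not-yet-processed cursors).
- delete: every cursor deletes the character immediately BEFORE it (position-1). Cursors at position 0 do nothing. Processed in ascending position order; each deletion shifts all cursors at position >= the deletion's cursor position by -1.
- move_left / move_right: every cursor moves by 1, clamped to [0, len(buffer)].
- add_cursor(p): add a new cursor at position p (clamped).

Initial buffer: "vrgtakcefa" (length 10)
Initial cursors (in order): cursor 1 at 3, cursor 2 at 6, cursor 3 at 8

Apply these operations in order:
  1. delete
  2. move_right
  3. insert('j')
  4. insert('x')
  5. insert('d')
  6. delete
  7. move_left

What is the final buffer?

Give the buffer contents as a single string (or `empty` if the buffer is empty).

After op 1 (delete): buffer="vrtacfa" (len 7), cursors c1@2 c2@4 c3@5, authorship .......
After op 2 (move_right): buffer="vrtacfa" (len 7), cursors c1@3 c2@5 c3@6, authorship .......
After op 3 (insert('j')): buffer="vrtjacjfja" (len 10), cursors c1@4 c2@7 c3@9, authorship ...1..2.3.
After op 4 (insert('x')): buffer="vrtjxacjxfjxa" (len 13), cursors c1@5 c2@9 c3@12, authorship ...11..22.33.
After op 5 (insert('d')): buffer="vrtjxdacjxdfjxda" (len 16), cursors c1@6 c2@11 c3@15, authorship ...111..222.333.
After op 6 (delete): buffer="vrtjxacjxfjxa" (len 13), cursors c1@5 c2@9 c3@12, authorship ...11..22.33.
After op 7 (move_left): buffer="vrtjxacjxfjxa" (len 13), cursors c1@4 c2@8 c3@11, authorship ...11..22.33.

Answer: vrtjxacjxfjxa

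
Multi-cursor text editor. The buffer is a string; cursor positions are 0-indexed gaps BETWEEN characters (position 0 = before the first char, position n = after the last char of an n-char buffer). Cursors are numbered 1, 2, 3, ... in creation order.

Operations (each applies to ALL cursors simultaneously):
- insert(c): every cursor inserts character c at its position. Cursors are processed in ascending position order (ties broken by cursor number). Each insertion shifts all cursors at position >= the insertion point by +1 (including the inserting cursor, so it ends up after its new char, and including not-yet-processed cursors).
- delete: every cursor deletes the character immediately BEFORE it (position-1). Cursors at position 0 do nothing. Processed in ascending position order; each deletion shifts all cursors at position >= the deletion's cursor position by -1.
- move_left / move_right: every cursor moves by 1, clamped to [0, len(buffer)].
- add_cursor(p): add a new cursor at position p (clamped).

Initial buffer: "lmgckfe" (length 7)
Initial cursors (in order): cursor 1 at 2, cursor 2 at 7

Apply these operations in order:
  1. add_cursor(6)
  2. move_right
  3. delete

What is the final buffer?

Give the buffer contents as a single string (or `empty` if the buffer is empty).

After op 1 (add_cursor(6)): buffer="lmgckfe" (len 7), cursors c1@2 c3@6 c2@7, authorship .......
After op 2 (move_right): buffer="lmgckfe" (len 7), cursors c1@3 c2@7 c3@7, authorship .......
After op 3 (delete): buffer="lmck" (len 4), cursors c1@2 c2@4 c3@4, authorship ....

Answer: lmck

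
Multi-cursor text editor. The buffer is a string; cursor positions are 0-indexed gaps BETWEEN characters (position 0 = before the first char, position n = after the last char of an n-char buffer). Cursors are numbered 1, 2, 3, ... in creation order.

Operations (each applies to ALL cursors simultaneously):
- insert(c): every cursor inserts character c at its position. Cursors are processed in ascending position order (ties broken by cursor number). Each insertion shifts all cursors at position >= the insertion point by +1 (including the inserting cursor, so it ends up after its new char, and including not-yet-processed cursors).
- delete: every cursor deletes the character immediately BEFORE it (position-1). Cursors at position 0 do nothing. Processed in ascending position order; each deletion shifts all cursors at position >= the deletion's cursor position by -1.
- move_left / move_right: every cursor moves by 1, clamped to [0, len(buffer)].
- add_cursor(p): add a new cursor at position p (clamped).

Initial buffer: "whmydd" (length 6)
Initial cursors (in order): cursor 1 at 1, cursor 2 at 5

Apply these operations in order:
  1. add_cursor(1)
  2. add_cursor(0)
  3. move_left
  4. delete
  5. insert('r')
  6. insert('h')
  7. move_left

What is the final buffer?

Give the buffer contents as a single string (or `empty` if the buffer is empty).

Answer: rrrhhhwhmrhdd

Derivation:
After op 1 (add_cursor(1)): buffer="whmydd" (len 6), cursors c1@1 c3@1 c2@5, authorship ......
After op 2 (add_cursor(0)): buffer="whmydd" (len 6), cursors c4@0 c1@1 c3@1 c2@5, authorship ......
After op 3 (move_left): buffer="whmydd" (len 6), cursors c1@0 c3@0 c4@0 c2@4, authorship ......
After op 4 (delete): buffer="whmdd" (len 5), cursors c1@0 c3@0 c4@0 c2@3, authorship .....
After op 5 (insert('r')): buffer="rrrwhmrdd" (len 9), cursors c1@3 c3@3 c4@3 c2@7, authorship 134...2..
After op 6 (insert('h')): buffer="rrrhhhwhmrhdd" (len 13), cursors c1@6 c3@6 c4@6 c2@11, authorship 134134...22..
After op 7 (move_left): buffer="rrrhhhwhmrhdd" (len 13), cursors c1@5 c3@5 c4@5 c2@10, authorship 134134...22..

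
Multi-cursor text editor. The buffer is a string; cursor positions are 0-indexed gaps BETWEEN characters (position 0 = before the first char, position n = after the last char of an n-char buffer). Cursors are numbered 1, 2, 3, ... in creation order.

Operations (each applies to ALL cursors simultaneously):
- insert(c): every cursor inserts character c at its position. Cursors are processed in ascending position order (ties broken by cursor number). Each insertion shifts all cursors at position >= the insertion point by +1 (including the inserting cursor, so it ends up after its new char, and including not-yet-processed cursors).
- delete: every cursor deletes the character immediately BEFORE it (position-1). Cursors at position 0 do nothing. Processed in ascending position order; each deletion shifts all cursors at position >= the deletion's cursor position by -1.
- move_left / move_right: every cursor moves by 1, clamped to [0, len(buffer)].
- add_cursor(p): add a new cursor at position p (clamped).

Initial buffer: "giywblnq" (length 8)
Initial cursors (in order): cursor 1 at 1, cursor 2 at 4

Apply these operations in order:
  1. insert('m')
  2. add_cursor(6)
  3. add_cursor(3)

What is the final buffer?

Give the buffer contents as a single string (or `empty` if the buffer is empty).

Answer: gmiywmblnq

Derivation:
After op 1 (insert('m')): buffer="gmiywmblnq" (len 10), cursors c1@2 c2@6, authorship .1...2....
After op 2 (add_cursor(6)): buffer="gmiywmblnq" (len 10), cursors c1@2 c2@6 c3@6, authorship .1...2....
After op 3 (add_cursor(3)): buffer="gmiywmblnq" (len 10), cursors c1@2 c4@3 c2@6 c3@6, authorship .1...2....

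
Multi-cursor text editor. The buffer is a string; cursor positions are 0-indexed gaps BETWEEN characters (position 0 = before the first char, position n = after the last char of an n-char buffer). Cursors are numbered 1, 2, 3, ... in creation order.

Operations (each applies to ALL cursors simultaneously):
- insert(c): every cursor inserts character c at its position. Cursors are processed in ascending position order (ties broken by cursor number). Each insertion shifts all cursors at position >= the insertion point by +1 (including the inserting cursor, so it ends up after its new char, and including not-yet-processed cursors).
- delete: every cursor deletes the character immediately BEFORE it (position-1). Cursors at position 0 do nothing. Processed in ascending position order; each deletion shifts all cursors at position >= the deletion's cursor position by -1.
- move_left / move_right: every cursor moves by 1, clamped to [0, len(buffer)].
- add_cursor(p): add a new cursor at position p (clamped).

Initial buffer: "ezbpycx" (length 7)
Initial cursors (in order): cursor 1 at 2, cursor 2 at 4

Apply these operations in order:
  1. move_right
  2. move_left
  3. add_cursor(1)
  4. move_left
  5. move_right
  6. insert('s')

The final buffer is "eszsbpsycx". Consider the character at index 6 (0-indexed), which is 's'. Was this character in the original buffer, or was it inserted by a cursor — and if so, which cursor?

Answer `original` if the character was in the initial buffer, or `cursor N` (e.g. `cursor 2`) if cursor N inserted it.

After op 1 (move_right): buffer="ezbpycx" (len 7), cursors c1@3 c2@5, authorship .......
After op 2 (move_left): buffer="ezbpycx" (len 7), cursors c1@2 c2@4, authorship .......
After op 3 (add_cursor(1)): buffer="ezbpycx" (len 7), cursors c3@1 c1@2 c2@4, authorship .......
After op 4 (move_left): buffer="ezbpycx" (len 7), cursors c3@0 c1@1 c2@3, authorship .......
After op 5 (move_right): buffer="ezbpycx" (len 7), cursors c3@1 c1@2 c2@4, authorship .......
After op 6 (insert('s')): buffer="eszsbpsycx" (len 10), cursors c3@2 c1@4 c2@7, authorship .3.1..2...
Authorship (.=original, N=cursor N): . 3 . 1 . . 2 . . .
Index 6: author = 2

Answer: cursor 2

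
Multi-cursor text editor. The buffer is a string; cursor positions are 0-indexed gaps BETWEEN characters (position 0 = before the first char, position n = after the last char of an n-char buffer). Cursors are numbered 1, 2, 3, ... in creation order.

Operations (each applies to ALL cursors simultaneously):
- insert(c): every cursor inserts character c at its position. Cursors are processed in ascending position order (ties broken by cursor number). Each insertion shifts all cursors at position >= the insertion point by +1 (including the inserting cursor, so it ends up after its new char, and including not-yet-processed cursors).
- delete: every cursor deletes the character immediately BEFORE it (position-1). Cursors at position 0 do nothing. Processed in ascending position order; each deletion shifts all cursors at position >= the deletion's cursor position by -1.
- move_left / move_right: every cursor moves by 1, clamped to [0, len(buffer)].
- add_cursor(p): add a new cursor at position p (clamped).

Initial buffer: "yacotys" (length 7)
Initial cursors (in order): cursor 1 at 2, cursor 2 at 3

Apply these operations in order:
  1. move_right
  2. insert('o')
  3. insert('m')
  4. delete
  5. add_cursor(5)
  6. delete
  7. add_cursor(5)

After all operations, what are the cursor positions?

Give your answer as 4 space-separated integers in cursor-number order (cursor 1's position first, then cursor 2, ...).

Answer: 3 3 3 5

Derivation:
After op 1 (move_right): buffer="yacotys" (len 7), cursors c1@3 c2@4, authorship .......
After op 2 (insert('o')): buffer="yacoootys" (len 9), cursors c1@4 c2@6, authorship ...1.2...
After op 3 (insert('m')): buffer="yacomoomtys" (len 11), cursors c1@5 c2@8, authorship ...11.22...
After op 4 (delete): buffer="yacoootys" (len 9), cursors c1@4 c2@6, authorship ...1.2...
After op 5 (add_cursor(5)): buffer="yacoootys" (len 9), cursors c1@4 c3@5 c2@6, authorship ...1.2...
After op 6 (delete): buffer="yactys" (len 6), cursors c1@3 c2@3 c3@3, authorship ......
After op 7 (add_cursor(5)): buffer="yactys" (len 6), cursors c1@3 c2@3 c3@3 c4@5, authorship ......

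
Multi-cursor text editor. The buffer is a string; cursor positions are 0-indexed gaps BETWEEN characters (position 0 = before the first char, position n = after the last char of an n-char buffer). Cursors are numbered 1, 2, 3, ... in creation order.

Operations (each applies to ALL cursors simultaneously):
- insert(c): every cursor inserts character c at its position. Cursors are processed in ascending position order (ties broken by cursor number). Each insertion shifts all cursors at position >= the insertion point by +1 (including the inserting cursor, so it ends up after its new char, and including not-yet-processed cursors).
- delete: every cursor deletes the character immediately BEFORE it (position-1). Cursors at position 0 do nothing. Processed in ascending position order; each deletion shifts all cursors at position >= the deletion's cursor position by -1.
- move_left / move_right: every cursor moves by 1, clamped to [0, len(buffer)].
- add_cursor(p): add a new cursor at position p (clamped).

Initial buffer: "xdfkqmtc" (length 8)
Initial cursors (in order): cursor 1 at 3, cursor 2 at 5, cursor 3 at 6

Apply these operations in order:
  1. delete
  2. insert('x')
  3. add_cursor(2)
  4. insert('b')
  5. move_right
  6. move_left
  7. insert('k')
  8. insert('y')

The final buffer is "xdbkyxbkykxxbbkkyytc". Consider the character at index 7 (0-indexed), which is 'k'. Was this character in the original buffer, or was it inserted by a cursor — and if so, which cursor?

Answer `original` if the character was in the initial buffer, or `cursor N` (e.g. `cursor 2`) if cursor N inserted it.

Answer: cursor 1

Derivation:
After op 1 (delete): buffer="xdktc" (len 5), cursors c1@2 c2@3 c3@3, authorship .....
After op 2 (insert('x')): buffer="xdxkxxtc" (len 8), cursors c1@3 c2@6 c3@6, authorship ..1.23..
After op 3 (add_cursor(2)): buffer="xdxkxxtc" (len 8), cursors c4@2 c1@3 c2@6 c3@6, authorship ..1.23..
After op 4 (insert('b')): buffer="xdbxbkxxbbtc" (len 12), cursors c4@3 c1@5 c2@10 c3@10, authorship ..411.2323..
After op 5 (move_right): buffer="xdbxbkxxbbtc" (len 12), cursors c4@4 c1@6 c2@11 c3@11, authorship ..411.2323..
After op 6 (move_left): buffer="xdbxbkxxbbtc" (len 12), cursors c4@3 c1@5 c2@10 c3@10, authorship ..411.2323..
After op 7 (insert('k')): buffer="xdbkxbkkxxbbkktc" (len 16), cursors c4@4 c1@7 c2@14 c3@14, authorship ..44111.232323..
After op 8 (insert('y')): buffer="xdbkyxbkykxxbbkkyytc" (len 20), cursors c4@5 c1@9 c2@18 c3@18, authorship ..4441111.23232323..
Authorship (.=original, N=cursor N): . . 4 4 4 1 1 1 1 . 2 3 2 3 2 3 2 3 . .
Index 7: author = 1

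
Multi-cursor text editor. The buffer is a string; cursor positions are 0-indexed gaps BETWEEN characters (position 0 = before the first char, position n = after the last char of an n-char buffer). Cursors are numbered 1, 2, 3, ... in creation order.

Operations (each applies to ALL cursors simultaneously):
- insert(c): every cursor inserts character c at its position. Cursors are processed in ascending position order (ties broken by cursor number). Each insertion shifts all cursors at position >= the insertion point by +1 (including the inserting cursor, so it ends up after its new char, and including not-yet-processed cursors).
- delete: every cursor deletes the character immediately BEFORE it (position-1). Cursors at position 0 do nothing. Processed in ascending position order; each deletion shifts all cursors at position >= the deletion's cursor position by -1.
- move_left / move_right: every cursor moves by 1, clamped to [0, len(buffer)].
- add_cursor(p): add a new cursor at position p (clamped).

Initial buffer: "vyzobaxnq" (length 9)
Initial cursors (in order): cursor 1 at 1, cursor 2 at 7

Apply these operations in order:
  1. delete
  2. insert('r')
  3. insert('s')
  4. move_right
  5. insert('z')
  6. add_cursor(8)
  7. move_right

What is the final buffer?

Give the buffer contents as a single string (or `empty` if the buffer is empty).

After op 1 (delete): buffer="yzobanq" (len 7), cursors c1@0 c2@5, authorship .......
After op 2 (insert('r')): buffer="ryzobarnq" (len 9), cursors c1@1 c2@7, authorship 1.....2..
After op 3 (insert('s')): buffer="rsyzobarsnq" (len 11), cursors c1@2 c2@9, authorship 11.....22..
After op 4 (move_right): buffer="rsyzobarsnq" (len 11), cursors c1@3 c2@10, authorship 11.....22..
After op 5 (insert('z')): buffer="rsyzzobarsnzq" (len 13), cursors c1@4 c2@12, authorship 11.1....22.2.
After op 6 (add_cursor(8)): buffer="rsyzzobarsnzq" (len 13), cursors c1@4 c3@8 c2@12, authorship 11.1....22.2.
After op 7 (move_right): buffer="rsyzzobarsnzq" (len 13), cursors c1@5 c3@9 c2@13, authorship 11.1....22.2.

Answer: rsyzzobarsnzq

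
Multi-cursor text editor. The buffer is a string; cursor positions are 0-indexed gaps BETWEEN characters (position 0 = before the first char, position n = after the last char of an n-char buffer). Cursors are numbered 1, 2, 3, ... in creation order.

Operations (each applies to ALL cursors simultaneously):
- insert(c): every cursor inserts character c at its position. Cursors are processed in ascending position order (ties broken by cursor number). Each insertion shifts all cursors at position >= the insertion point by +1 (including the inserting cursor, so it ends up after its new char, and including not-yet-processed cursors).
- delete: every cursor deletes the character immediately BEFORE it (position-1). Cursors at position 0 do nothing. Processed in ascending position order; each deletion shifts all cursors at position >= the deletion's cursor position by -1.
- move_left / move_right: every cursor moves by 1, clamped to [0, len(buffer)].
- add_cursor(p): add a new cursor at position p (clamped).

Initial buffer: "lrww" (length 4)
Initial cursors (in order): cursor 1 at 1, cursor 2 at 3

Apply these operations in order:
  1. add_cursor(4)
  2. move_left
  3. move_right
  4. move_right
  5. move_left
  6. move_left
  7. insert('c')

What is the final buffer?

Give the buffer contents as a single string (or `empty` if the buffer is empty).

After op 1 (add_cursor(4)): buffer="lrww" (len 4), cursors c1@1 c2@3 c3@4, authorship ....
After op 2 (move_left): buffer="lrww" (len 4), cursors c1@0 c2@2 c3@3, authorship ....
After op 3 (move_right): buffer="lrww" (len 4), cursors c1@1 c2@3 c3@4, authorship ....
After op 4 (move_right): buffer="lrww" (len 4), cursors c1@2 c2@4 c3@4, authorship ....
After op 5 (move_left): buffer="lrww" (len 4), cursors c1@1 c2@3 c3@3, authorship ....
After op 6 (move_left): buffer="lrww" (len 4), cursors c1@0 c2@2 c3@2, authorship ....
After op 7 (insert('c')): buffer="clrccww" (len 7), cursors c1@1 c2@5 c3@5, authorship 1..23..

Answer: clrccww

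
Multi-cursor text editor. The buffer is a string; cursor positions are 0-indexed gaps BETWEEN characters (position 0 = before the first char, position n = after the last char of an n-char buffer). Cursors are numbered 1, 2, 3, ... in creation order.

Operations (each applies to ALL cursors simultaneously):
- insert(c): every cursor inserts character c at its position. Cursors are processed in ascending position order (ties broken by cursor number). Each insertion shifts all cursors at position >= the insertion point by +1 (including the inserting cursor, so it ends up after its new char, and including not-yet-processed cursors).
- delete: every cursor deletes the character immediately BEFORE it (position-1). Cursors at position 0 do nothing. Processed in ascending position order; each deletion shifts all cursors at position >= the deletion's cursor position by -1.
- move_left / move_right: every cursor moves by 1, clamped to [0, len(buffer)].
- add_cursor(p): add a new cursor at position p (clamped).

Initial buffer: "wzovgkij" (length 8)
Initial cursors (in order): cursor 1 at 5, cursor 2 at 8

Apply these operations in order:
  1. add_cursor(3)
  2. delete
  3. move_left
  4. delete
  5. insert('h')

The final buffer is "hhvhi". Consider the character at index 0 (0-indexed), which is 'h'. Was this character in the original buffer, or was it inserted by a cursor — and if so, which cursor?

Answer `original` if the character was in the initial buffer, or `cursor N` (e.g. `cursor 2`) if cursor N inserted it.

After op 1 (add_cursor(3)): buffer="wzovgkij" (len 8), cursors c3@3 c1@5 c2@8, authorship ........
After op 2 (delete): buffer="wzvki" (len 5), cursors c3@2 c1@3 c2@5, authorship .....
After op 3 (move_left): buffer="wzvki" (len 5), cursors c3@1 c1@2 c2@4, authorship .....
After op 4 (delete): buffer="vi" (len 2), cursors c1@0 c3@0 c2@1, authorship ..
After op 5 (insert('h')): buffer="hhvhi" (len 5), cursors c1@2 c3@2 c2@4, authorship 13.2.
Authorship (.=original, N=cursor N): 1 3 . 2 .
Index 0: author = 1

Answer: cursor 1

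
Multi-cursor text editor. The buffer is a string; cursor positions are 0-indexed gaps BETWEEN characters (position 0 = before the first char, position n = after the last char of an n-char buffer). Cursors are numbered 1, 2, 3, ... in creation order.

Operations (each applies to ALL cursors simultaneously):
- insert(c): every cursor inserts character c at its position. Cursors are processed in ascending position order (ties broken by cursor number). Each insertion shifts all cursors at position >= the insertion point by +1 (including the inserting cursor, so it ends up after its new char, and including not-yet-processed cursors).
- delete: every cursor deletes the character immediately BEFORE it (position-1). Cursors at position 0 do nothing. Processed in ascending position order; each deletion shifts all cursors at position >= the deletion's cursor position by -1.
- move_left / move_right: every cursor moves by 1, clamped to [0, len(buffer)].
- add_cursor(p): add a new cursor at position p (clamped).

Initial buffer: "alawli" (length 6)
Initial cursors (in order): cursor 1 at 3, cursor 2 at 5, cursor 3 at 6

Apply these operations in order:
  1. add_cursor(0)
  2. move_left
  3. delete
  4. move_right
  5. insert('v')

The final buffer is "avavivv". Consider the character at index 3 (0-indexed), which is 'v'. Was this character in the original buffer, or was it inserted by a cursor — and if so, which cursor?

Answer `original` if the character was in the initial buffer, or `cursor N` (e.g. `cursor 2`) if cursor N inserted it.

Answer: cursor 1

Derivation:
After op 1 (add_cursor(0)): buffer="alawli" (len 6), cursors c4@0 c1@3 c2@5 c3@6, authorship ......
After op 2 (move_left): buffer="alawli" (len 6), cursors c4@0 c1@2 c2@4 c3@5, authorship ......
After op 3 (delete): buffer="aai" (len 3), cursors c4@0 c1@1 c2@2 c3@2, authorship ...
After op 4 (move_right): buffer="aai" (len 3), cursors c4@1 c1@2 c2@3 c3@3, authorship ...
After op 5 (insert('v')): buffer="avavivv" (len 7), cursors c4@2 c1@4 c2@7 c3@7, authorship .4.1.23
Authorship (.=original, N=cursor N): . 4 . 1 . 2 3
Index 3: author = 1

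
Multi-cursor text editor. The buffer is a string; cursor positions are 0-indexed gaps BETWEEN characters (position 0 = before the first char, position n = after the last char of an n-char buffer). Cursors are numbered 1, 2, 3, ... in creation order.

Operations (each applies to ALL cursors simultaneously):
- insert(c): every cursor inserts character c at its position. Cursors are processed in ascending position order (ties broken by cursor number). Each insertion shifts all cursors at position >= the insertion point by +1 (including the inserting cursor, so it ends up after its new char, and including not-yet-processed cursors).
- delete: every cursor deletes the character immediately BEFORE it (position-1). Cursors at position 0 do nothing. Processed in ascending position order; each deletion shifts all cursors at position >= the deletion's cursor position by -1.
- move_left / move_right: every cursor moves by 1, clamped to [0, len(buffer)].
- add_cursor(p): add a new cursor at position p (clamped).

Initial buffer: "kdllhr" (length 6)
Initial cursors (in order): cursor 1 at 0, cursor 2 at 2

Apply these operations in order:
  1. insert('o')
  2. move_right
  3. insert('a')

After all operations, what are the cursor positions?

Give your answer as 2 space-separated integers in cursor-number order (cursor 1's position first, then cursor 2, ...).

Answer: 3 7

Derivation:
After op 1 (insert('o')): buffer="okdollhr" (len 8), cursors c1@1 c2@4, authorship 1..2....
After op 2 (move_right): buffer="okdollhr" (len 8), cursors c1@2 c2@5, authorship 1..2....
After op 3 (insert('a')): buffer="okadolalhr" (len 10), cursors c1@3 c2@7, authorship 1.1.2.2...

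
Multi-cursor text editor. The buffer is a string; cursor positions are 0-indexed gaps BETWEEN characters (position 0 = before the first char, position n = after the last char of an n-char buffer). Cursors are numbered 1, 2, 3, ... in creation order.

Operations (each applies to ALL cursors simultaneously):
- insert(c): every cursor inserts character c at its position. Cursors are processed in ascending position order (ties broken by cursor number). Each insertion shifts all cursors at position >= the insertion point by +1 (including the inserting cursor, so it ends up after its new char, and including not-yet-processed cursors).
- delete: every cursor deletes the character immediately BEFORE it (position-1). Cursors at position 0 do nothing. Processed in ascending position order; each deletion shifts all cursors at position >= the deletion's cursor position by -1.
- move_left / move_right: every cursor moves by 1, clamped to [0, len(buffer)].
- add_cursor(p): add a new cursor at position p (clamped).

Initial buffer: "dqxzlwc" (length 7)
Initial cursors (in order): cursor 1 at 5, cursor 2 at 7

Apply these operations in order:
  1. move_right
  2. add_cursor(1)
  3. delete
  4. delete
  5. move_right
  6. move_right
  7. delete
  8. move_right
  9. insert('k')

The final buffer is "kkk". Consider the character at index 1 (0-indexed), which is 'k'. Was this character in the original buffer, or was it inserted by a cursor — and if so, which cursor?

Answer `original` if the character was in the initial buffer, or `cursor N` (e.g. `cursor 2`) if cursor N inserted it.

Answer: cursor 2

Derivation:
After op 1 (move_right): buffer="dqxzlwc" (len 7), cursors c1@6 c2@7, authorship .......
After op 2 (add_cursor(1)): buffer="dqxzlwc" (len 7), cursors c3@1 c1@6 c2@7, authorship .......
After op 3 (delete): buffer="qxzl" (len 4), cursors c3@0 c1@4 c2@4, authorship ....
After op 4 (delete): buffer="qx" (len 2), cursors c3@0 c1@2 c2@2, authorship ..
After op 5 (move_right): buffer="qx" (len 2), cursors c3@1 c1@2 c2@2, authorship ..
After op 6 (move_right): buffer="qx" (len 2), cursors c1@2 c2@2 c3@2, authorship ..
After op 7 (delete): buffer="" (len 0), cursors c1@0 c2@0 c3@0, authorship 
After op 8 (move_right): buffer="" (len 0), cursors c1@0 c2@0 c3@0, authorship 
After op 9 (insert('k')): buffer="kkk" (len 3), cursors c1@3 c2@3 c3@3, authorship 123
Authorship (.=original, N=cursor N): 1 2 3
Index 1: author = 2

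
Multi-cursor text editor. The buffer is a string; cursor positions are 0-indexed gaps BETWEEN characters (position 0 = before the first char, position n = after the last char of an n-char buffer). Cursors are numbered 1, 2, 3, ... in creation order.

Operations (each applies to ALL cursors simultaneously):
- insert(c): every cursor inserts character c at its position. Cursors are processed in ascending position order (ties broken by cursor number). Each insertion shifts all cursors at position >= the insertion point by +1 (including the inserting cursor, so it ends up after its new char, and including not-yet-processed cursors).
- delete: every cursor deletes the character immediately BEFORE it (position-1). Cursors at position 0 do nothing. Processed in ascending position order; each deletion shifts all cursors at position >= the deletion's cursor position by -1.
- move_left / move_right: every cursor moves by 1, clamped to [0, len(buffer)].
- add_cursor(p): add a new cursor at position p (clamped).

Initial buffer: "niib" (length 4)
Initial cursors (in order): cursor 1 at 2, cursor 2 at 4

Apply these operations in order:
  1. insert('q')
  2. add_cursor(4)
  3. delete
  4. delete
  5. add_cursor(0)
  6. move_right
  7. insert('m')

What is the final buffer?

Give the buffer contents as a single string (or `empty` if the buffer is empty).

Answer: mmmm

Derivation:
After op 1 (insert('q')): buffer="niqibq" (len 6), cursors c1@3 c2@6, authorship ..1..2
After op 2 (add_cursor(4)): buffer="niqibq" (len 6), cursors c1@3 c3@4 c2@6, authorship ..1..2
After op 3 (delete): buffer="nib" (len 3), cursors c1@2 c3@2 c2@3, authorship ...
After op 4 (delete): buffer="" (len 0), cursors c1@0 c2@0 c3@0, authorship 
After op 5 (add_cursor(0)): buffer="" (len 0), cursors c1@0 c2@0 c3@0 c4@0, authorship 
After op 6 (move_right): buffer="" (len 0), cursors c1@0 c2@0 c3@0 c4@0, authorship 
After op 7 (insert('m')): buffer="mmmm" (len 4), cursors c1@4 c2@4 c3@4 c4@4, authorship 1234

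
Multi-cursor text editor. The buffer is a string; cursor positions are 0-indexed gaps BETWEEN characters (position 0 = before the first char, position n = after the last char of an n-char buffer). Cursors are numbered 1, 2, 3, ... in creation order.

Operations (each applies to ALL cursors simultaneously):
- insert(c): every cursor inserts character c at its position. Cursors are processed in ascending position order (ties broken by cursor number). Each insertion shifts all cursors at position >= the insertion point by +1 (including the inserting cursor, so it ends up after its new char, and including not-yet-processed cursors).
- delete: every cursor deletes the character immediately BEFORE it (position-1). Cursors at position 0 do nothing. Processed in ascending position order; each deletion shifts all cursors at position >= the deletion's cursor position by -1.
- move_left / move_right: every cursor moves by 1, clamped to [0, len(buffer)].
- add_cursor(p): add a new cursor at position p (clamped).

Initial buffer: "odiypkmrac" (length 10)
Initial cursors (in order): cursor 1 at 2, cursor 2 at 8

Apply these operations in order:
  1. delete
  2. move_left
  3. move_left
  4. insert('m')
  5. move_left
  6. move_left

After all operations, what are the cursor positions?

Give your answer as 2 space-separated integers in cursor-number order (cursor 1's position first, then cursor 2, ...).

Answer: 0 4

Derivation:
After op 1 (delete): buffer="oiypkmac" (len 8), cursors c1@1 c2@6, authorship ........
After op 2 (move_left): buffer="oiypkmac" (len 8), cursors c1@0 c2@5, authorship ........
After op 3 (move_left): buffer="oiypkmac" (len 8), cursors c1@0 c2@4, authorship ........
After op 4 (insert('m')): buffer="moiypmkmac" (len 10), cursors c1@1 c2@6, authorship 1....2....
After op 5 (move_left): buffer="moiypmkmac" (len 10), cursors c1@0 c2@5, authorship 1....2....
After op 6 (move_left): buffer="moiypmkmac" (len 10), cursors c1@0 c2@4, authorship 1....2....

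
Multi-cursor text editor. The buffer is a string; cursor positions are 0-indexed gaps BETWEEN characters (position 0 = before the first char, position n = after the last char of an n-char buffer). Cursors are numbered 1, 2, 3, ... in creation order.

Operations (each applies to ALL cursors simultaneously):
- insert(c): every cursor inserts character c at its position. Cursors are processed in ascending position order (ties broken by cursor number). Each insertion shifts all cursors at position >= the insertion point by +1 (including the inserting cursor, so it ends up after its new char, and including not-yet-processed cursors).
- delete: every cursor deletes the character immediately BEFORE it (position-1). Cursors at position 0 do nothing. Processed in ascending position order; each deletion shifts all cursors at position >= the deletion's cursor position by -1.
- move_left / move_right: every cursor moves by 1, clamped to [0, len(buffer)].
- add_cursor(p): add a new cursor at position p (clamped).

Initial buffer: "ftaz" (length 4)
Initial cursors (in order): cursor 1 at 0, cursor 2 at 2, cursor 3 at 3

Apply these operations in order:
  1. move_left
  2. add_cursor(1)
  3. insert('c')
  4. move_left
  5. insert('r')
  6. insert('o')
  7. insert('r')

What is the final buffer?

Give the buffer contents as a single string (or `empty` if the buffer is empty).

Answer: rorcfcrroorrctrorcaz

Derivation:
After op 1 (move_left): buffer="ftaz" (len 4), cursors c1@0 c2@1 c3@2, authorship ....
After op 2 (add_cursor(1)): buffer="ftaz" (len 4), cursors c1@0 c2@1 c4@1 c3@2, authorship ....
After op 3 (insert('c')): buffer="cfcctcaz" (len 8), cursors c1@1 c2@4 c4@4 c3@6, authorship 1.24.3..
After op 4 (move_left): buffer="cfcctcaz" (len 8), cursors c1@0 c2@3 c4@3 c3@5, authorship 1.24.3..
After op 5 (insert('r')): buffer="rcfcrrctrcaz" (len 12), cursors c1@1 c2@6 c4@6 c3@9, authorship 11.2244.33..
After op 6 (insert('o')): buffer="rocfcrrooctrocaz" (len 16), cursors c1@2 c2@9 c4@9 c3@13, authorship 111.224244.333..
After op 7 (insert('r')): buffer="rorcfcrroorrctrorcaz" (len 20), cursors c1@3 c2@12 c4@12 c3@17, authorship 1111.22424244.3333..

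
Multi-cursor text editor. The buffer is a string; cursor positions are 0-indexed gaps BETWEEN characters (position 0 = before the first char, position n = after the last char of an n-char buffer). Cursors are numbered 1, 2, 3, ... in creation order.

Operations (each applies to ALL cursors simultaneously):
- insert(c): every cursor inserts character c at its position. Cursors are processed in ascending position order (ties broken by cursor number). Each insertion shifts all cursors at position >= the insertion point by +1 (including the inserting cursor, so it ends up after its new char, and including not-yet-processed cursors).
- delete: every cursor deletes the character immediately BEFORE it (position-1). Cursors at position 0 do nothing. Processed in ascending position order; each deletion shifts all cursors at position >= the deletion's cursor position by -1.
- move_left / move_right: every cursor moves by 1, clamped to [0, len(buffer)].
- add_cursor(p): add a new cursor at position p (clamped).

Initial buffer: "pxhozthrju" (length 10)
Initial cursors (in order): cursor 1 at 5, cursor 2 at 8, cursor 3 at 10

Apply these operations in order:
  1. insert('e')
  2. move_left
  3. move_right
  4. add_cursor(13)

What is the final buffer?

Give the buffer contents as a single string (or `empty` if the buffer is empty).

Answer: pxhozethrejue

Derivation:
After op 1 (insert('e')): buffer="pxhozethrejue" (len 13), cursors c1@6 c2@10 c3@13, authorship .....1...2..3
After op 2 (move_left): buffer="pxhozethrejue" (len 13), cursors c1@5 c2@9 c3@12, authorship .....1...2..3
After op 3 (move_right): buffer="pxhozethrejue" (len 13), cursors c1@6 c2@10 c3@13, authorship .....1...2..3
After op 4 (add_cursor(13)): buffer="pxhozethrejue" (len 13), cursors c1@6 c2@10 c3@13 c4@13, authorship .....1...2..3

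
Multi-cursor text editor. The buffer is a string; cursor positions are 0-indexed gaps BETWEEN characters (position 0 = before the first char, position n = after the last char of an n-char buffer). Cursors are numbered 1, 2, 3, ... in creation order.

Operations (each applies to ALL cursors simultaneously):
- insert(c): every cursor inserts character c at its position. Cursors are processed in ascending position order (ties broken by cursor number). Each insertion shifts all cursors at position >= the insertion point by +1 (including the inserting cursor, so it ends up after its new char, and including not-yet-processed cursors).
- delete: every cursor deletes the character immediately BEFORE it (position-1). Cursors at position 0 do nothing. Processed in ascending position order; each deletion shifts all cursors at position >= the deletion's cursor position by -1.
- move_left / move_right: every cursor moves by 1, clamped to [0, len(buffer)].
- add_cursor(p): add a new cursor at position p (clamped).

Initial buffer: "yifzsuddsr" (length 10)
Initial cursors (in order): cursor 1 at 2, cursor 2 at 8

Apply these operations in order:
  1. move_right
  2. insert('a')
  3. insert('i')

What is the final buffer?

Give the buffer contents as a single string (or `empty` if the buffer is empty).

After op 1 (move_right): buffer="yifzsuddsr" (len 10), cursors c1@3 c2@9, authorship ..........
After op 2 (insert('a')): buffer="yifazsuddsar" (len 12), cursors c1@4 c2@11, authorship ...1......2.
After op 3 (insert('i')): buffer="yifaizsuddsair" (len 14), cursors c1@5 c2@13, authorship ...11......22.

Answer: yifaizsuddsair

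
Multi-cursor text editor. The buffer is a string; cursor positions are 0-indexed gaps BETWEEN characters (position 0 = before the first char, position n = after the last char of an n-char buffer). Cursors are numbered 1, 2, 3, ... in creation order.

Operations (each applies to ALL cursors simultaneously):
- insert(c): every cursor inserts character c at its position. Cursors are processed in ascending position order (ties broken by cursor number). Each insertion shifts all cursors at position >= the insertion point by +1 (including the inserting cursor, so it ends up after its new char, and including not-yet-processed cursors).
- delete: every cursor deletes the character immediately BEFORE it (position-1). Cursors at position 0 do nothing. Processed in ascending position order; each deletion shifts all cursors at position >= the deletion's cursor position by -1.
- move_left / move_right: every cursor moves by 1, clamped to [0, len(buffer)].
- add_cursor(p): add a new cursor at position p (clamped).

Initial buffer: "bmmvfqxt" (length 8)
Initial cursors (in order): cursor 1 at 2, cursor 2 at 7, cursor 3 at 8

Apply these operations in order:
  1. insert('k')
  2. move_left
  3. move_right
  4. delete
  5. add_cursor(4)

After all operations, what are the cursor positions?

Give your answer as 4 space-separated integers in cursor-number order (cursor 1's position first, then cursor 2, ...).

Answer: 2 7 8 4

Derivation:
After op 1 (insert('k')): buffer="bmkmvfqxktk" (len 11), cursors c1@3 c2@9 c3@11, authorship ..1.....2.3
After op 2 (move_left): buffer="bmkmvfqxktk" (len 11), cursors c1@2 c2@8 c3@10, authorship ..1.....2.3
After op 3 (move_right): buffer="bmkmvfqxktk" (len 11), cursors c1@3 c2@9 c3@11, authorship ..1.....2.3
After op 4 (delete): buffer="bmmvfqxt" (len 8), cursors c1@2 c2@7 c3@8, authorship ........
After op 5 (add_cursor(4)): buffer="bmmvfqxt" (len 8), cursors c1@2 c4@4 c2@7 c3@8, authorship ........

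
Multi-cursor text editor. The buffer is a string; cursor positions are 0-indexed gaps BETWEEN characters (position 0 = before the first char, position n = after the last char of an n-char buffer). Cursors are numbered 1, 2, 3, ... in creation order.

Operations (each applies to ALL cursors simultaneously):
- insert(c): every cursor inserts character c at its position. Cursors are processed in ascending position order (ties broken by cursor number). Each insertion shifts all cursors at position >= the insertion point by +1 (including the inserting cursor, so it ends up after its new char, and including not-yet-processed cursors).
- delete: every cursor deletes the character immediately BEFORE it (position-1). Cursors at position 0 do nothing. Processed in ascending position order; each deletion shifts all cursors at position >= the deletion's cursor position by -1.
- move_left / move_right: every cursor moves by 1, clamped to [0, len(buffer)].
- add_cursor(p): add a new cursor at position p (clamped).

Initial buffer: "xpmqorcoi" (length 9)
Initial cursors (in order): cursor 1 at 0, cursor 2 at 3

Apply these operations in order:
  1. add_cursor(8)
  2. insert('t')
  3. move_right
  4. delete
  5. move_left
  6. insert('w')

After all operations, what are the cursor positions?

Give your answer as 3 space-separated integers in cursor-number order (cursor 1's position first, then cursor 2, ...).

Answer: 1 5 11

Derivation:
After op 1 (add_cursor(8)): buffer="xpmqorcoi" (len 9), cursors c1@0 c2@3 c3@8, authorship .........
After op 2 (insert('t')): buffer="txpmtqorcoti" (len 12), cursors c1@1 c2@5 c3@11, authorship 1...2.....3.
After op 3 (move_right): buffer="txpmtqorcoti" (len 12), cursors c1@2 c2@6 c3@12, authorship 1...2.....3.
After op 4 (delete): buffer="tpmtorcot" (len 9), cursors c1@1 c2@4 c3@9, authorship 1..2....3
After op 5 (move_left): buffer="tpmtorcot" (len 9), cursors c1@0 c2@3 c3@8, authorship 1..2....3
After op 6 (insert('w')): buffer="wtpmwtorcowt" (len 12), cursors c1@1 c2@5 c3@11, authorship 11..22....33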